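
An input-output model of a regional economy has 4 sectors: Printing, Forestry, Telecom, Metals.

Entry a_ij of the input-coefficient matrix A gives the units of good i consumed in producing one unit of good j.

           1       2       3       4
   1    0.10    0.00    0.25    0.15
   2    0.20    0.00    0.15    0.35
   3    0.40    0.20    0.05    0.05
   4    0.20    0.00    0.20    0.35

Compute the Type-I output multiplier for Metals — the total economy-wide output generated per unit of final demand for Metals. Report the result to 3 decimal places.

I − A =
  [   0.90     0.00    -0.25    -0.15]
  [  -0.20     1.00    -0.15    -0.35]
  [  -0.40    -0.20     0.95    -0.05]
  [  -0.20     0.00    -0.20     0.65]
Compute the cofactors C_ij = (−1)^(i+j)·(3×3 minor ij) of I−A; the adjugate is their transpose:
adj(I−A) = Cᵀ =
  [ 0.57400   0.03850   0.19250   0.16800]
  [ 0.25650   0.43875   0.20225   0.31100]
  [ 0.31000   0.11100   0.55500   0.17400]
  [ 0.27200   0.04600   0.23000   0.71800]
det(I−A) = Σ_j (I−A)_1j·C_1j = (0.90)(0.57400) + (0.00)(0.25650) + (-0.25)(0.31000) + (-0.15)(0.27200) = 0.3983
(I − A)⁻¹ = adj(I−A) / det(I−A) ≈
  [   1.4411     0.0967     0.4833     0.4218]
  [   0.6440     1.1016     0.5078     0.7808]
  [   0.7783     0.2787     1.3934     0.4369]
  [   0.6829     0.1155     0.5775     1.8027]
The output multiplier for sector j is the column-j sum of the Leontief inverse (I − A)⁻¹ = adj(I−A) / det(I−A).
Column 4 of adj(I−A): (0.16800, 0.31100, 0.17400, 0.71800); det(I−A) = 0.3983.
m_4 = (0.16800 + 0.31100 + 0.17400 + 0.71800) / 0.3983 = 1.371 / 0.3983 ≈ 3.442.

m_4 = 3.442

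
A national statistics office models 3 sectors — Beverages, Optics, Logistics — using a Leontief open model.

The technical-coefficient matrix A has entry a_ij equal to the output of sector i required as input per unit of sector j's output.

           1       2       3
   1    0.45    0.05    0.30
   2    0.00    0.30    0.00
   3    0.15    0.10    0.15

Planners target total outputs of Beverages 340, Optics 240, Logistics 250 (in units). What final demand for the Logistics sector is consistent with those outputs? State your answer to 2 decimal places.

d_3 = 137.50

I − A =
  [   0.55    -0.05    -0.30]
  [   0.00     0.70     0.00]
  [  -0.15    -0.10     0.85]
d = (I − A) x:
  d_1 = (+0.55)·340 + (-0.05)·240 + (-0.30)·250 = 100.00
  d_2 = (+0.00)·340 + (+0.70)·240 + (+0.00)·250 = 168.00
  d_3 = (-0.15)·340 + (-0.10)·240 + (+0.85)·250 = 137.50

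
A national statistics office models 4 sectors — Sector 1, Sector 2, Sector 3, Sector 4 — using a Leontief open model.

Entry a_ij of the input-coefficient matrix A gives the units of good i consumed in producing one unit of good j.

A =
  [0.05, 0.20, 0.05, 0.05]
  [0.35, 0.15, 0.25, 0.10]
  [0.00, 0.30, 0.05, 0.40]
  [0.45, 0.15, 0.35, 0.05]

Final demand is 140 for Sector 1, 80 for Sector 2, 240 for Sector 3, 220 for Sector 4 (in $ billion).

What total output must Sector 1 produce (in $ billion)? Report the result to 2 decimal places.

I − A =
  [   0.95    -0.20    -0.05    -0.05]
  [  -0.35     0.85    -0.25    -0.10]
  [   0.00    -0.30     0.95    -0.40]
  [  -0.45    -0.15    -0.35     0.95]
Compute the cofactors C_ij = (−1)^(i+j)·(3×3 minor ij) of I−A; the adjugate is their transpose:
adj(I−A) = Cᵀ =
  [ 0.537125   0.182125   0.110875   0.094125]
  [ 0.354625   0.694000   0.278250   0.208875]
  [ 0.287250   0.357000   0.655625   0.328750]
  [ 0.416250   0.327375   0.338000   0.624125]
det(I−A) = Σ_j (I−A)_1j·C_1j = (0.95)(0.537125) + (-0.20)(0.354625) + (-0.05)(0.287250) + (-0.05)(0.416250) = 0.40416875
(I − A)⁻¹ = adj(I−A) / det(I−A) ≈
  [   1.3290     0.4506     0.2743     0.2329]
  [   0.8774     1.7171     0.6885     0.5168]
  [   0.7107     0.8833     1.6222     0.8134]
  [   1.0299     0.8100     0.8363     1.5442]
x = (I − A)⁻¹ d = adj(I−A)·d / det(I−A), with det(I−A) = 0.40416875:
  x_1 = (0.537125·140 + 0.182125·80 + 0.110875·240 + 0.094125·220) / 0.40416875 = 137.085 / 0.40416875 ≈ 339.18
  x_2 = (0.354625·140 + 0.694000·80 + 0.278250·240 + 0.208875·220) / 0.40416875 = 217.90 / 0.40416875 ≈ 539.13
  x_3 = (0.287250·140 + 0.357000·80 + 0.655625·240 + 0.328750·220) / 0.40416875 = 298.45 / 0.40416875 ≈ 738.43
  x_4 = (0.416250·140 + 0.327375·80 + 0.338000·240 + 0.624125·220) / 0.40416875 = 302.8925 / 0.40416875 ≈ 749.42

x_1 = 339.18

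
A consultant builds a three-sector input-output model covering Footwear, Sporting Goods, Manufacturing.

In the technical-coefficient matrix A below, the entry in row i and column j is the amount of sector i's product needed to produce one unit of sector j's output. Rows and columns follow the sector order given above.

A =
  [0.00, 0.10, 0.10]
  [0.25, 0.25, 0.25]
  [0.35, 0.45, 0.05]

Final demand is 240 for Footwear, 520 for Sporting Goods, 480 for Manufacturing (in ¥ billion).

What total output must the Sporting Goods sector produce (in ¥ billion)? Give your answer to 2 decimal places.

x_S = 1293.96

I − A =
  [   1.00    -0.10    -0.10]
  [  -0.25     0.75    -0.25]
  [  -0.35    -0.45     0.95]
Cofactors of I−A, C_ij = (−1)^(i+j)·(minor ij) (rows/columns in the sector order above):
  C_11 = (0.75)(0.95) − (-0.25)(-0.45) = 0.6000
  C_12 = −[(-0.25)(0.95) − (-0.25)(-0.35)] = 0.3250
  C_13 = (-0.25)(-0.45) − (0.75)(-0.35) = 0.3750
  C_21 = −[(-0.10)(0.95) − (-0.10)(-0.45)] = 0.1400
  C_22 = (1.00)(0.95) − (-0.10)(-0.35) = 0.9150
  C_23 = −[(1.00)(-0.45) − (-0.10)(-0.35)] = 0.4850
  C_31 = (-0.10)(-0.25) − (-0.10)(0.75) = 0.1000
  C_32 = −[(1.00)(-0.25) − (-0.10)(-0.25)] = 0.2750
  C_33 = (1.00)(0.75) − (-0.10)(-0.25) = 0.7250
det(I−A) = Σ_j (I−A)_1j·C_1j = (1.00)(0.6000) + (-0.10)(0.3250) + (-0.10)(0.3750) = 0.5300
adj(I−A) = Cᵀ =
  [ 0.6000   0.1400   0.1000]
  [ 0.3250   0.9150   0.2750]
  [ 0.3750   0.4850   0.7250]
(I − A)⁻¹ = adj(I−A) / det(I−A) ≈
  [   1.1321     0.2642     0.1887]
  [   0.6132     1.7264     0.5189]
  [   0.7075     0.9151     1.3679]
x = (I − A)⁻¹ d = adj(I−A)·d / det(I−A), with det(I−A) = 0.5300:
  x_F = (0.6000·240 + 0.1400·520 + 0.1000·480) / 0.5300 = 264.80 / 0.5300 ≈ 499.62
  x_S = (0.3250·240 + 0.9150·520 + 0.2750·480) / 0.5300 = 685.80 / 0.5300 ≈ 1293.96
  x_M = (0.3750·240 + 0.4850·520 + 0.7250·480) / 0.5300 = 690.20 / 0.5300 ≈ 1302.26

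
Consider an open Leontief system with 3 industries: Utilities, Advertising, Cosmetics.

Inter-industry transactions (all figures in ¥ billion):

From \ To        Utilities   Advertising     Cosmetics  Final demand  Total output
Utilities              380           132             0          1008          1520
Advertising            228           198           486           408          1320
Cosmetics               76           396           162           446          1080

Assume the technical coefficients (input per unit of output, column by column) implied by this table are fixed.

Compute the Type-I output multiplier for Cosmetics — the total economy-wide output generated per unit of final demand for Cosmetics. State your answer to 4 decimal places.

m_C = 2.3612

Technical coefficients a_ij = z_ij / X_j:
  a_UU = 380/1520 = 0.25, a_AU = 228/1520 = 0.15, a_CU = 76/1520 = 0.05
  a_UA = 132/1320 = 0.10, a_AA = 198/1320 = 0.15, a_CA = 396/1320 = 0.30
  a_UC = 0/1080 = 0.00, a_AC = 486/1080 = 0.45, a_CC = 162/1080 = 0.15
I − A =
  [   0.75    -0.10     0.00]
  [  -0.15     0.85    -0.45]
  [  -0.05    -0.30     0.85]
Cofactors of I−A, C_ij = (−1)^(i+j)·(minor ij) (rows/columns in the sector order above):
  C_11 = (0.85)(0.85) − (-0.45)(-0.30) = 0.5875
  C_12 = −[(-0.15)(0.85) − (-0.45)(-0.05)] = 0.1500
  C_13 = (-0.15)(-0.30) − (0.85)(-0.05) = 0.0875
  C_21 = −[(-0.10)(0.85) − (0.00)(-0.30)] = 0.0850
  C_22 = (0.75)(0.85) − (0.00)(-0.05) = 0.6375
  C_23 = −[(0.75)(-0.30) − (-0.10)(-0.05)] = 0.2300
  C_31 = (-0.10)(-0.45) − (0.00)(0.85) = 0.0450
  C_32 = −[(0.75)(-0.45) − (0.00)(-0.15)] = 0.3375
  C_33 = (0.75)(0.85) − (-0.10)(-0.15) = 0.6225
det(I−A) = Σ_j (I−A)_1j·C_1j = (0.75)(0.5875) + (-0.10)(0.1500) + (0.00)(0.0875) = 0.425625
adj(I−A) = Cᵀ =
  [ 0.5875   0.0850   0.0450]
  [ 0.1500   0.6375   0.3375]
  [ 0.0875   0.2300   0.6225]
(I − A)⁻¹ = adj(I−A) / det(I−A) ≈
  [   1.38032     0.19971     0.10573]
  [   0.35242     1.49780     0.79295]
  [   0.20558     0.54038     1.46256]
The output multiplier for sector j is the column-j sum of the Leontief inverse (I − A)⁻¹ = adj(I−A) / det(I−A).
Column C of adj(I−A): (0.0450, 0.3375, 0.6225); det(I−A) = 0.425625.
m_C = (0.0450 + 0.3375 + 0.6225) / 0.425625 = 1.005 / 0.425625 ≈ 2.3612.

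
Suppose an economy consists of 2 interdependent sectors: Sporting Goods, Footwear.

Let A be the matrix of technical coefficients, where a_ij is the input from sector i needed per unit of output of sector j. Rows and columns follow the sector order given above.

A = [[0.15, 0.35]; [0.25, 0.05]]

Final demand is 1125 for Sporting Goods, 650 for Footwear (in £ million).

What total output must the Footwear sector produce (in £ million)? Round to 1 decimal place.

I − A =
  [   0.85    -0.35]
  [  -0.25     0.95]
det(I−A) = (0.85)(0.95) − (-0.35)(-0.25) = 0.7200
adj(I−A) = [[0.95, 0.35], [0.25, 0.85]]
(I − A)⁻¹ = adj(I−A) / det(I−A) ≈
  [   1.3194     0.4861]
  [   0.3472     1.1806]
x = (I − A)⁻¹ d = adj(I−A)·d / det(I−A), with det(I−A) = 0.7200:
  x_S = (0.95·1125 + 0.35·650) / 0.7200 = 1296.25 / 0.7200 ≈ 1800.3
  x_F = (0.25·1125 + 0.85·650) / 0.7200 = 833.75 / 0.7200 ≈ 1158.0

x_F = 1158.0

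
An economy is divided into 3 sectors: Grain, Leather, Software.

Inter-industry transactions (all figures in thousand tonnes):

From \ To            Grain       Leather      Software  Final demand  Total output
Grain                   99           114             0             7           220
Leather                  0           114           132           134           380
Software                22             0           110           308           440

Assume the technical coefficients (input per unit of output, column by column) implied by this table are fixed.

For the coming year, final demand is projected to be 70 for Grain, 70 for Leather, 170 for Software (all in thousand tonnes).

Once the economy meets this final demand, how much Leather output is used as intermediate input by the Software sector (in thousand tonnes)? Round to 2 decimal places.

Technical coefficients a_ij = z_ij / X_j:
  a_11 = 99/220 = 0.45, a_21 = 0/220 = 0.00, a_31 = 22/220 = 0.10
  a_12 = 114/380 = 0.30, a_22 = 114/380 = 0.30, a_32 = 0/380 = 0.00
  a_13 = 0/440 = 0.00, a_23 = 132/440 = 0.30, a_33 = 110/440 = 0.25
I − A =
  [   0.55    -0.30     0.00]
  [   0.00     0.70    -0.30]
  [  -0.10     0.00     0.75]
Cofactors of I−A, C_ij = (−1)^(i+j)·(minor ij) (rows/columns in the sector order above):
  C_11 = (0.70)(0.75) − (-0.30)(0.00) = 0.5250
  C_12 = −[(0.00)(0.75) − (-0.30)(-0.10)] = 0.0300
  C_13 = (0.00)(0.00) − (0.70)(-0.10) = 0.0700
  C_21 = −[(-0.30)(0.75) − (0.00)(0.00)] = 0.2250
  C_22 = (0.55)(0.75) − (0.00)(-0.10) = 0.4125
  C_23 = −[(0.55)(0.00) − (-0.30)(-0.10)] = 0.0300
  C_31 = (-0.30)(-0.30) − (0.00)(0.70) = 0.0900
  C_32 = −[(0.55)(-0.30) − (0.00)(0.00)] = 0.1650
  C_33 = (0.55)(0.70) − (-0.30)(0.00) = 0.3850
det(I−A) = Σ_j (I−A)_1j·C_1j = (0.55)(0.5250) + (-0.30)(0.0300) + (0.00)(0.0700) = 0.27975
adj(I−A) = Cᵀ =
  [ 0.5250   0.2250   0.0900]
  [ 0.0300   0.4125   0.1650]
  [ 0.0700   0.0300   0.3850]
(I − A)⁻¹ = adj(I−A) / det(I−A) ≈
  [   1.8767     0.8043     0.3217]
  [   0.1072     1.4745     0.5898]
  [   0.2502     0.1072     1.3762]
First solve x = (I − A)⁻¹ d = adj(I−A)·d / det(I−A); in particular x_3 = (0.0700·70 + 0.0300·70 + 0.3850·170) / 0.27975 = 72.45 / 0.27975 ≈ 258.9812.
Intermediate flow from 2 to 3: z_23 = a_23 · x_3 = 0.30 × 72.45 / 0.27975 = 21.735 / 0.27975 ≈ 77.69.

z_23 = 77.69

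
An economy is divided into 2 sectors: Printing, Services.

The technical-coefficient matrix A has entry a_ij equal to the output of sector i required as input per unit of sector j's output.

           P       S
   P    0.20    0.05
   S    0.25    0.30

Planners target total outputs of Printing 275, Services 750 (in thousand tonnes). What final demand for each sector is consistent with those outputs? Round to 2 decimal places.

I − A =
  [   0.80    -0.05]
  [  -0.25     0.70]
d = (I − A) x:
  d_P = (+0.80)·275 + (-0.05)·750 = 182.50
  d_S = (-0.25)·275 + (+0.70)·750 = 456.25

d_P = 182.50, d_S = 456.25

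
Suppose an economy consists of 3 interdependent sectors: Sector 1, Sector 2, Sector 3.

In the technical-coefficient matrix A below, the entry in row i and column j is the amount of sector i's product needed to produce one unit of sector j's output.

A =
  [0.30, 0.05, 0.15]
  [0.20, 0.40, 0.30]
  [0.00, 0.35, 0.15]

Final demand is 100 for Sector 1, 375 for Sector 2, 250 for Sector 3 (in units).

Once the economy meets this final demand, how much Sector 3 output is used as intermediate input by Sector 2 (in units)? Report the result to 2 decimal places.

z_32 = 397.14

I − A =
  [   0.70    -0.05    -0.15]
  [  -0.20     0.60    -0.30]
  [   0.00    -0.35     0.85]
Cofactors of I−A, C_ij = (−1)^(i+j)·(minor ij) (rows/columns in the sector order above):
  C_11 = (0.60)(0.85) − (-0.30)(-0.35) = 0.4050
  C_12 = −[(-0.20)(0.85) − (-0.30)(0.00)] = 0.1700
  C_13 = (-0.20)(-0.35) − (0.60)(0.00) = 0.0700
  C_21 = −[(-0.05)(0.85) − (-0.15)(-0.35)] = 0.0950
  C_22 = (0.70)(0.85) − (-0.15)(0.00) = 0.5950
  C_23 = −[(0.70)(-0.35) − (-0.05)(0.00)] = 0.2450
  C_31 = (-0.05)(-0.30) − (-0.15)(0.60) = 0.1050
  C_32 = −[(0.70)(-0.30) − (-0.15)(-0.20)] = 0.2400
  C_33 = (0.70)(0.60) − (-0.05)(-0.20) = 0.4100
det(I−A) = Σ_j (I−A)_1j·C_1j = (0.70)(0.4050) + (-0.05)(0.1700) + (-0.15)(0.0700) = 0.2645
adj(I−A) = Cᵀ =
  [ 0.4050   0.0950   0.1050]
  [ 0.1700   0.5950   0.2400]
  [ 0.0700   0.2450   0.4100]
(I − A)⁻¹ = adj(I−A) / det(I−A) ≈
  [   1.5312     0.3592     0.3970]
  [   0.6427     2.2495     0.9074]
  [   0.2647     0.9263     1.5501]
First solve x = (I − A)⁻¹ d = adj(I−A)·d / det(I−A); in particular x_2 = (0.1700·100 + 0.5950·375 + 0.2400·250) / 0.2645 = 300.125 / 0.2645 ≈ 1134.6881.
Intermediate flow from 3 to 2: z_32 = a_32 · x_2 = 0.35 × 300.125 / 0.2645 = 105.04375 / 0.2645 ≈ 397.14.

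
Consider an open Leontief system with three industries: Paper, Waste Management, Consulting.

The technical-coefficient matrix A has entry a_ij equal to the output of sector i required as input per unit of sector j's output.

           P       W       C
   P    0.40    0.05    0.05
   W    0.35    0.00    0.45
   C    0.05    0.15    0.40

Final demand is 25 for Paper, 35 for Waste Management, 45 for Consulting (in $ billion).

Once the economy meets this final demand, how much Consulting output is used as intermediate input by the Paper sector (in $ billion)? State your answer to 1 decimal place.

z_CP = 3.0

I − A =
  [   0.60    -0.05    -0.05]
  [  -0.35     1.00    -0.45]
  [  -0.05    -0.15     0.60]
Cofactors of I−A, C_ij = (−1)^(i+j)·(minor ij) (rows/columns in the sector order above):
  C_11 = (1.00)(0.60) − (-0.45)(-0.15) = 0.5325
  C_12 = −[(-0.35)(0.60) − (-0.45)(-0.05)] = 0.2325
  C_13 = (-0.35)(-0.15) − (1.00)(-0.05) = 0.1025
  C_21 = −[(-0.05)(0.60) − (-0.05)(-0.15)] = 0.0375
  C_22 = (0.60)(0.60) − (-0.05)(-0.05) = 0.3575
  C_23 = −[(0.60)(-0.15) − (-0.05)(-0.05)] = 0.0925
  C_31 = (-0.05)(-0.45) − (-0.05)(1.00) = 0.0725
  C_32 = −[(0.60)(-0.45) − (-0.05)(-0.35)] = 0.2875
  C_33 = (0.60)(1.00) − (-0.05)(-0.35) = 0.5825
det(I−A) = Σ_j (I−A)_1j·C_1j = (0.60)(0.5325) + (-0.05)(0.2325) + (-0.05)(0.1025) = 0.30275
adj(I−A) = Cᵀ =
  [ 0.5325   0.0375   0.0725]
  [ 0.2325   0.3575   0.2875]
  [ 0.1025   0.0925   0.5825]
(I − A)⁻¹ = adj(I−A) / det(I−A) ≈
  [   1.7589     0.1239     0.2395]
  [   0.7680     1.1808     0.9496]
  [   0.3386     0.3055     1.9240]
First solve x = (I − A)⁻¹ d = adj(I−A)·d / det(I−A); in particular x_P = (0.5325·25 + 0.0375·35 + 0.0725·45) / 0.30275 = 17.8875 / 0.30275 ≈ 59.083.
Intermediate flow from C to P: z_CP = a_CP · x_P = 0.05 × 17.8875 / 0.30275 = 0.894375 / 0.30275 ≈ 3.0.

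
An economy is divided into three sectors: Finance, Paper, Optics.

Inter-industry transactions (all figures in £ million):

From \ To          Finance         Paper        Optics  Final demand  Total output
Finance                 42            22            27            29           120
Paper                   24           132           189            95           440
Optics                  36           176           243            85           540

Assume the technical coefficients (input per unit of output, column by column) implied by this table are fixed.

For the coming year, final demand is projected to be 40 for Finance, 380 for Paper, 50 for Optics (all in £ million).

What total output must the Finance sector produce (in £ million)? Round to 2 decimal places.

x_F = 227.43

Technical coefficients a_ij = z_ij / X_j:
  a_FF = 42/120 = 0.35, a_PF = 24/120 = 0.20, a_OF = 36/120 = 0.30
  a_FP = 22/440 = 0.05, a_PP = 132/440 = 0.30, a_OP = 176/440 = 0.40
  a_FO = 27/540 = 0.05, a_PO = 189/540 = 0.35, a_OO = 243/540 = 0.45
I − A =
  [   0.65    -0.05    -0.05]
  [  -0.20     0.70    -0.35]
  [  -0.30    -0.40     0.55]
Cofactors of I−A, C_ij = (−1)^(i+j)·(minor ij) (rows/columns in the sector order above):
  C_11 = (0.70)(0.55) − (-0.35)(-0.40) = 0.2450
  C_12 = −[(-0.20)(0.55) − (-0.35)(-0.30)] = 0.2150
  C_13 = (-0.20)(-0.40) − (0.70)(-0.30) = 0.2900
  C_21 = −[(-0.05)(0.55) − (-0.05)(-0.40)] = 0.0475
  C_22 = (0.65)(0.55) − (-0.05)(-0.30) = 0.3425
  C_23 = −[(0.65)(-0.40) − (-0.05)(-0.30)] = 0.2750
  C_31 = (-0.05)(-0.35) − (-0.05)(0.70) = 0.0525
  C_32 = −[(0.65)(-0.35) − (-0.05)(-0.20)] = 0.2375
  C_33 = (0.65)(0.70) − (-0.05)(-0.20) = 0.4450
det(I−A) = Σ_j (I−A)_1j·C_1j = (0.65)(0.2450) + (-0.05)(0.2150) + (-0.05)(0.2900) = 0.1340
adj(I−A) = Cᵀ =
  [ 0.2450   0.0475   0.0525]
  [ 0.2150   0.3425   0.2375]
  [ 0.2900   0.2750   0.4450]
(I − A)⁻¹ = adj(I−A) / det(I−A) ≈
  [   1.8284     0.3545     0.3918]
  [   1.6045     2.5560     1.7724]
  [   2.1642     2.0522     3.3209]
x = (I − A)⁻¹ d = adj(I−A)·d / det(I−A), with det(I−A) = 0.1340:
  x_F = (0.2450·40 + 0.0475·380 + 0.0525·50) / 0.1340 = 30.475 / 0.1340 ≈ 227.43
  x_P = (0.2150·40 + 0.3425·380 + 0.2375·50) / 0.1340 = 150.625 / 0.1340 ≈ 1124.07
  x_O = (0.2900·40 + 0.2750·380 + 0.4450·50) / 0.1340 = 138.35 / 0.1340 ≈ 1032.46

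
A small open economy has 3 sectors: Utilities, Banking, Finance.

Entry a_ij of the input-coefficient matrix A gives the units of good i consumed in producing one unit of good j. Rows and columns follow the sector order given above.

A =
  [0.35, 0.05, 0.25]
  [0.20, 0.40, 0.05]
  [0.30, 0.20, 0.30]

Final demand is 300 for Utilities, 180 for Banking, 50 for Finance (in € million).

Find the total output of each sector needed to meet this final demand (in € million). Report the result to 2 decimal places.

I − A =
  [   0.65    -0.05    -0.25]
  [  -0.20     0.60    -0.05]
  [  -0.30    -0.20     0.70]
Cofactors of I−A, C_ij = (−1)^(i+j)·(minor ij) (rows/columns in the sector order above):
  C_11 = (0.60)(0.70) − (-0.05)(-0.20) = 0.4100
  C_12 = −[(-0.20)(0.70) − (-0.05)(-0.30)] = 0.1550
  C_13 = (-0.20)(-0.20) − (0.60)(-0.30) = 0.2200
  C_21 = −[(-0.05)(0.70) − (-0.25)(-0.20)] = 0.0850
  C_22 = (0.65)(0.70) − (-0.25)(-0.30) = 0.3800
  C_23 = −[(0.65)(-0.20) − (-0.05)(-0.30)] = 0.1450
  C_31 = (-0.05)(-0.05) − (-0.25)(0.60) = 0.1525
  C_32 = −[(0.65)(-0.05) − (-0.25)(-0.20)] = 0.0825
  C_33 = (0.65)(0.60) − (-0.05)(-0.20) = 0.3800
det(I−A) = Σ_j (I−A)_1j·C_1j = (0.65)(0.4100) + (-0.05)(0.1550) + (-0.25)(0.2200) = 0.20375
adj(I−A) = Cᵀ =
  [ 0.4100   0.0850   0.1525]
  [ 0.1550   0.3800   0.0825]
  [ 0.2200   0.1450   0.3800]
(I − A)⁻¹ = adj(I−A) / det(I−A) ≈
  [   2.0123     0.4172     0.7485]
  [   0.7607     1.8650     0.4049]
  [   1.0798     0.7117     1.8650]
x = (I − A)⁻¹ d = adj(I−A)·d / det(I−A), with det(I−A) = 0.20375:
  x_U = (0.4100·300 + 0.0850·180 + 0.1525·50) / 0.20375 = 145.925 / 0.20375 ≈ 716.20
  x_B = (0.1550·300 + 0.3800·180 + 0.0825·50) / 0.20375 = 119.025 / 0.20375 ≈ 584.17
  x_F = (0.2200·300 + 0.1450·180 + 0.3800·50) / 0.20375 = 111.10 / 0.20375 ≈ 545.28

x_U = 716.20, x_B = 584.17, x_F = 545.28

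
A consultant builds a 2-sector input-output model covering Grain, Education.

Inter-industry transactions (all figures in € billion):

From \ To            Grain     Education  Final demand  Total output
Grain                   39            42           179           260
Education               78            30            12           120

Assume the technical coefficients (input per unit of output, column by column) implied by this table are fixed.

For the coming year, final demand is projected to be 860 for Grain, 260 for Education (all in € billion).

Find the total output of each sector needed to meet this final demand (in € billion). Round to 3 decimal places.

Technical coefficients a_ij = z_ij / X_j:
  a_11 = 39/260 = 0.15, a_21 = 78/260 = 0.30
  a_12 = 42/120 = 0.35, a_22 = 30/120 = 0.25
I − A =
  [   0.85    -0.35]
  [  -0.30     0.75]
det(I−A) = (0.85)(0.75) − (-0.35)(-0.30) = 0.5325
adj(I−A) = [[0.75, 0.35], [0.30, 0.85]]
(I − A)⁻¹ = adj(I−A) / det(I−A) ≈
  [   1.4085     0.6573]
  [   0.5634     1.5962]
x = (I − A)⁻¹ d = adj(I−A)·d / det(I−A), with det(I−A) = 0.5325:
  x_1 = (0.75·860 + 0.35·260) / 0.5325 = 736.00 / 0.5325 ≈ 1382.160
  x_2 = (0.30·860 + 0.85·260) / 0.5325 = 479.00 / 0.5325 ≈ 899.531

x_1 = 1382.160, x_2 = 899.531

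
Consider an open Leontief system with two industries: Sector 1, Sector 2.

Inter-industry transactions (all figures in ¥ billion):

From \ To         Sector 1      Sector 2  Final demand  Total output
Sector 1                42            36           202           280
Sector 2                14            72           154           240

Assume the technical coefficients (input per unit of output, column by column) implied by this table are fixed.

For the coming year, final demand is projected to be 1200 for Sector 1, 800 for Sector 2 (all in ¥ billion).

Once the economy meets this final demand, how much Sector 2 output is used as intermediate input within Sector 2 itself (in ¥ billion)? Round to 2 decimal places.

Technical coefficients a_ij = z_ij / X_j:
  a_11 = 42/280 = 0.15, a_21 = 14/280 = 0.05
  a_12 = 36/240 = 0.15, a_22 = 72/240 = 0.30
I − A =
  [   0.85    -0.15]
  [  -0.05     0.70]
det(I−A) = (0.85)(0.70) − (-0.15)(-0.05) = 0.5875
adj(I−A) = [[0.70, 0.15], [0.05, 0.85]]
(I − A)⁻¹ = adj(I−A) / det(I−A) ≈
  [   1.1915     0.2553]
  [   0.0851     1.4468]
First solve x = (I − A)⁻¹ d = adj(I−A)·d / det(I−A); in particular x_2 = (0.05·1200 + 0.85·800) / 0.5875 = 740.00 / 0.5875 ≈ 1259.5745.
Intermediate flow from 2 to 2: z_22 = a_22 · x_2 = 0.30 × 740.00 / 0.5875 = 222.00 / 0.5875 ≈ 377.87.

z_22 = 377.87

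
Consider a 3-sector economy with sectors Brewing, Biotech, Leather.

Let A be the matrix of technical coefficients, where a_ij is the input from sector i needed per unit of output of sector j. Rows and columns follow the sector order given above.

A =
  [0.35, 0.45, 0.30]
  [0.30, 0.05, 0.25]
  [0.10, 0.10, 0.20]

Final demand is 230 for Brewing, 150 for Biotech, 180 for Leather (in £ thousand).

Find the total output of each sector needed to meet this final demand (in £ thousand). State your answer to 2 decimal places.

I − A =
  [   0.65    -0.45    -0.30]
  [  -0.30     0.95    -0.25]
  [  -0.10    -0.10     0.80]
Cofactors of I−A, C_ij = (−1)^(i+j)·(minor ij) (rows/columns in the sector order above):
  C_11 = (0.95)(0.80) − (-0.25)(-0.10) = 0.7350
  C_12 = −[(-0.30)(0.80) − (-0.25)(-0.10)] = 0.2650
  C_13 = (-0.30)(-0.10) − (0.95)(-0.10) = 0.1250
  C_21 = −[(-0.45)(0.80) − (-0.30)(-0.10)] = 0.3900
  C_22 = (0.65)(0.80) − (-0.30)(-0.10) = 0.4900
  C_23 = −[(0.65)(-0.10) − (-0.45)(-0.10)] = 0.1100
  C_31 = (-0.45)(-0.25) − (-0.30)(0.95) = 0.3975
  C_32 = −[(0.65)(-0.25) − (-0.30)(-0.30)] = 0.2525
  C_33 = (0.65)(0.95) − (-0.45)(-0.30) = 0.4825
det(I−A) = Σ_j (I−A)_1j·C_1j = (0.65)(0.7350) + (-0.45)(0.2650) + (-0.30)(0.1250) = 0.3210
adj(I−A) = Cᵀ =
  [ 0.7350   0.3900   0.3975]
  [ 0.2650   0.4900   0.2525]
  [ 0.1250   0.1100   0.4825]
(I − A)⁻¹ = adj(I−A) / det(I−A) ≈
  [   2.2897     1.2150     1.2383]
  [   0.8255     1.5265     0.7866]
  [   0.3894     0.3427     1.5031]
x = (I − A)⁻¹ d = adj(I−A)·d / det(I−A), with det(I−A) = 0.3210:
  x_1 = (0.7350·230 + 0.3900·150 + 0.3975·180) / 0.3210 = 299.10 / 0.3210 ≈ 931.78
  x_2 = (0.2650·230 + 0.4900·150 + 0.2525·180) / 0.3210 = 179.90 / 0.3210 ≈ 560.44
  x_3 = (0.1250·230 + 0.1100·150 + 0.4825·180) / 0.3210 = 132.10 / 0.3210 ≈ 411.53

x_1 = 931.78, x_2 = 560.44, x_3 = 411.53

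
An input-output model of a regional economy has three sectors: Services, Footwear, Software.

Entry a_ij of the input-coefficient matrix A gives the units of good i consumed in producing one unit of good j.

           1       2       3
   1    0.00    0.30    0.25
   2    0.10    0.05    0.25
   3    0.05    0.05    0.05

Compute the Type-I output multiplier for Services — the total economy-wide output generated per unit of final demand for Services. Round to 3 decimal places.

I − A =
  [   1.00    -0.30    -0.25]
  [  -0.10     0.95    -0.25]
  [  -0.05    -0.05     0.95]
Cofactors of I−A, C_ij = (−1)^(i+j)·(minor ij) (rows/columns in the sector order above):
  C_11 = (0.95)(0.95) − (-0.25)(-0.05) = 0.8900
  C_12 = −[(-0.10)(0.95) − (-0.25)(-0.05)] = 0.1075
  C_13 = (-0.10)(-0.05) − (0.95)(-0.05) = 0.0525
  C_21 = −[(-0.30)(0.95) − (-0.25)(-0.05)] = 0.2975
  C_22 = (1.00)(0.95) − (-0.25)(-0.05) = 0.9375
  C_23 = −[(1.00)(-0.05) − (-0.30)(-0.05)] = 0.0650
  C_31 = (-0.30)(-0.25) − (-0.25)(0.95) = 0.3125
  C_32 = −[(1.00)(-0.25) − (-0.25)(-0.10)] = 0.2750
  C_33 = (1.00)(0.95) − (-0.30)(-0.10) = 0.9200
det(I−A) = Σ_j (I−A)_1j·C_1j = (1.00)(0.8900) + (-0.30)(0.1075) + (-0.25)(0.0525) = 0.844625
adj(I−A) = Cᵀ =
  [ 0.8900   0.2975   0.3125]
  [ 0.1075   0.9375   0.2750]
  [ 0.0525   0.0650   0.9200]
(I − A)⁻¹ = adj(I−A) / det(I−A) ≈
  [   1.0537     0.3522     0.3700]
  [   0.1273     1.1100     0.3256]
  [   0.0622     0.0770     1.0892]
The output multiplier for sector j is the column-j sum of the Leontief inverse (I − A)⁻¹ = adj(I−A) / det(I−A).
Column 1 of adj(I−A): (0.8900, 0.1075, 0.0525); det(I−A) = 0.844625.
m_1 = (0.8900 + 0.1075 + 0.0525) / 0.844625 = 1.05 / 0.844625 ≈ 1.243.

m_1 = 1.243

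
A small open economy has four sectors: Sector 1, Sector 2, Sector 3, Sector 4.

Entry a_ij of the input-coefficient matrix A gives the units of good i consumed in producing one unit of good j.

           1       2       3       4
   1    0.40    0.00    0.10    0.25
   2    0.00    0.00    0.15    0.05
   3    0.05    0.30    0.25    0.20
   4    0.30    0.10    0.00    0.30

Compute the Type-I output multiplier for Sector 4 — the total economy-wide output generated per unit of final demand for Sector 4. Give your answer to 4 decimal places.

m_4 = 3.4898

I − A =
  [   0.60     0.00    -0.10    -0.25]
  [   0.00     1.00    -0.15    -0.05]
  [  -0.05    -0.30     0.75    -0.20]
  [  -0.30    -0.10     0.00     0.70]
Compute the cofactors C_ij = (−1)^(i+j)·(3×3 minor ij) of I−A; the adjugate is their transpose:
adj(I−A) = Cᵀ =
  [ 0.486750   0.041750   0.073250   0.197750]
  [ 0.025500   0.249250   0.053250   0.042125]
  [ 0.099250   0.116750   0.342000   0.141500]
  [ 0.212250   0.053500   0.039000   0.418000]
det(I−A) = Σ_j (I−A)_1j·C_1j = (0.60)(0.486750) + (0.00)(0.025500) + (-0.10)(0.099250) + (-0.25)(0.212250) = 0.2290625
(I − A)⁻¹ = adj(I−A) / det(I−A) ≈
  [   2.12497     0.18226     0.31978     0.86330]
  [   0.11132     1.08813     0.23247     0.18390]
  [   0.43329     0.50969     1.49304     0.61774]
  [   0.92660     0.23356     0.17026     1.82483]
The output multiplier for sector j is the column-j sum of the Leontief inverse (I − A)⁻¹ = adj(I−A) / det(I−A).
Column 4 of adj(I−A): (0.197750, 0.042125, 0.141500, 0.418000); det(I−A) = 0.2290625.
m_4 = (0.197750 + 0.042125 + 0.141500 + 0.418000) / 0.2290625 = 0.799375 / 0.2290625 ≈ 3.4898.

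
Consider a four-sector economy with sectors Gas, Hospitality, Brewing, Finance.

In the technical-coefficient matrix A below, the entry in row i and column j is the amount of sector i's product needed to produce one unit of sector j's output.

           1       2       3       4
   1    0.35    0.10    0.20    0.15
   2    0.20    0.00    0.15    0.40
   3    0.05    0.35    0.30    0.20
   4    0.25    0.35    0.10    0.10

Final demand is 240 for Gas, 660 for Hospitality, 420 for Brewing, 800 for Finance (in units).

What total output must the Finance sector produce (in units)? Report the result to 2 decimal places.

I − A =
  [   0.65    -0.10    -0.20    -0.15]
  [  -0.20     1.00    -0.15    -0.40]
  [  -0.05    -0.35     0.70    -0.20]
  [  -0.25    -0.35    -0.10     0.90]
Compute the cofactors C_ij = (−1)^(i+j)·(3×3 minor ij) of I−A; the adjugate is their transpose:
adj(I−A) = Cᵀ =
  [ 0.440250   0.180000   0.192375   0.196125]
  [ 0.208250   0.350500   0.167125   0.227625]
  [ 0.200000   0.249250   0.418000   0.237000]
  [ 0.225500   0.214000   0.164875   0.382125]
det(I−A) = Σ_j (I−A)_1j·C_1j = (0.65)(0.440250) + (-0.10)(0.208250) + (-0.20)(0.200000) + (-0.15)(0.225500) = 0.1915125
(I − A)⁻¹ = adj(I−A) / det(I−A) ≈
  [   2.2988     0.9399     1.0045     1.0241]
  [   1.0874     1.8302     0.8727     1.1886]
  [   1.0443     1.3015     2.1826     1.2375]
  [   1.1775     1.1174     0.8609     1.9953]
x = (I − A)⁻¹ d = adj(I−A)·d / det(I−A), with det(I−A) = 0.1915125:
  x_1 = (0.440250·240 + 0.180000·660 + 0.192375·420 + 0.196125·800) / 0.1915125 = 462.1575 / 0.1915125 ≈ 2413.20
  x_2 = (0.208250·240 + 0.350500·660 + 0.167125·420 + 0.227625·800) / 0.1915125 = 533.6025 / 0.1915125 ≈ 2786.25
  x_3 = (0.200000·240 + 0.249250·660 + 0.418000·420 + 0.237000·800) / 0.1915125 = 577.665 / 0.1915125 ≈ 3016.33
  x_4 = (0.225500·240 + 0.214000·660 + 0.164875·420 + 0.382125·800) / 0.1915125 = 570.3075 / 0.1915125 ≈ 2977.91

x_4 = 2977.91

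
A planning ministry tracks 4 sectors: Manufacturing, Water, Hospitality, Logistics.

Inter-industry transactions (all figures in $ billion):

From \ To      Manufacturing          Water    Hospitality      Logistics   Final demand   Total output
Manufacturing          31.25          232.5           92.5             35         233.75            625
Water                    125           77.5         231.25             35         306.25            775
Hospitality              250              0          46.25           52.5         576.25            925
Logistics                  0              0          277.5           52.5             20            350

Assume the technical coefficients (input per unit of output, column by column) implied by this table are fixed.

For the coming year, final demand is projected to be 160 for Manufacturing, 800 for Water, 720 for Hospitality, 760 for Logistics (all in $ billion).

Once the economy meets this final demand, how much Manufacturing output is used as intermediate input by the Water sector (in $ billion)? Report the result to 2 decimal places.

Technical coefficients a_ij = z_ij / X_j:
  a_11 = 31.25/625 = 0.05, a_21 = 125/625 = 0.20, a_31 = 250/625 = 0.40, a_41 = 0/625 = 0.00
  a_12 = 232.5/775 = 0.30, a_22 = 77.5/775 = 0.10, a_32 = 0/775 = 0.00, a_42 = 0/775 = 0.00
  a_13 = 92.5/925 = 0.10, a_23 = 231.25/925 = 0.25, a_33 = 46.25/925 = 0.05, a_43 = 277.5/925 = 0.30
  a_14 = 35/350 = 0.10, a_24 = 35/350 = 0.10, a_34 = 52.5/350 = 0.15, a_44 = 52.5/350 = 0.15
I − A =
  [   0.95    -0.30    -0.10    -0.10]
  [  -0.20     0.90    -0.25    -0.10]
  [  -0.40     0.00     0.95    -0.15]
  [   0.00     0.00    -0.30     0.85]
Compute the cofactors C_ij = (−1)^(i+j)·(3×3 minor ij) of I−A; the adjugate is their transpose:
adj(I−A) = Cᵀ =
  [ 0.686250   0.228750   0.176250   0.138750]
  [ 0.249500   0.678375   0.253375   0.153875]
  [ 0.306000   0.102000   0.675750   0.167250]
  [ 0.108000   0.036000   0.238500   0.689250]
det(I−A) = Σ_j (I−A)_1j·C_1j = (0.95)(0.686250) + (-0.30)(0.249500) + (-0.10)(0.306000) + (-0.10)(0.108000) = 0.5356875
(I − A)⁻¹ = adj(I−A) / det(I−A) ≈
  [   1.2811     0.4270     0.3290     0.2590]
  [   0.4658     1.2664     0.4730     0.2872]
  [   0.5712     0.1904     1.2615     0.3122]
  [   0.2016     0.0672     0.4452     1.2867]
First solve x = (I − A)⁻¹ d = adj(I−A)·d / det(I−A); in particular x_2 = (0.249500·160 + 0.678375·800 + 0.253375·720 + 0.153875·760) / 0.5356875 = 881.995 / 0.5356875 ≈ 1646.4730.
Intermediate flow from 1 to 2: z_12 = a_12 · x_2 = 0.30 × 881.995 / 0.5356875 = 264.5985 / 0.5356875 ≈ 493.94.

z_12 = 493.94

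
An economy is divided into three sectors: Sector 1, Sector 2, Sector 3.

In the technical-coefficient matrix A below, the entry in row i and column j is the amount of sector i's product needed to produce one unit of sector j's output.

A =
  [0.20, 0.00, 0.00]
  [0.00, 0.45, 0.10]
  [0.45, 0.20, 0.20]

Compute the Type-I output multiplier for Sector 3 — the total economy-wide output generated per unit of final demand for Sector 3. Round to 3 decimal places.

m_3 = 1.548

I − A =
  [   0.80     0.00     0.00]
  [   0.00     0.55    -0.10]
  [  -0.45    -0.20     0.80]
Cofactors of I−A, C_ij = (−1)^(i+j)·(minor ij) (rows/columns in the sector order above):
  C_11 = (0.55)(0.80) − (-0.10)(-0.20) = 0.4200
  C_12 = −[(0.00)(0.80) − (-0.10)(-0.45)] = 0.0450
  C_13 = (0.00)(-0.20) − (0.55)(-0.45) = 0.2475
  C_21 = −[(0.00)(0.80) − (0.00)(-0.20)] = 0.0000
  C_22 = (0.80)(0.80) − (0.00)(-0.45) = 0.6400
  C_23 = −[(0.80)(-0.20) − (0.00)(-0.45)] = 0.1600
  C_31 = (0.00)(-0.10) − (0.00)(0.55) = 0.0000
  C_32 = −[(0.80)(-0.10) − (0.00)(0.00)] = 0.0800
  C_33 = (0.80)(0.55) − (0.00)(0.00) = 0.4400
det(I−A) = Σ_j (I−A)_1j·C_1j = (0.80)(0.4200) + (0.00)(0.0450) + (0.00)(0.2475) = 0.3360
adj(I−A) = Cᵀ =
  [ 0.4200   0.0000   0.0000]
  [ 0.0450   0.6400   0.0800]
  [ 0.2475   0.1600   0.4400]
(I − A)⁻¹ = adj(I−A) / det(I−A) ≈
  [   1.2500     0.0000     0.0000]
  [   0.1339     1.9048     0.2381]
  [   0.7366     0.4762     1.3095]
The output multiplier for sector j is the column-j sum of the Leontief inverse (I − A)⁻¹ = adj(I−A) / det(I−A).
Column 3 of adj(I−A): (0.0000, 0.0800, 0.4400); det(I−A) = 0.3360.
m_3 = (0.0000 + 0.0800 + 0.4400) / 0.3360 = 0.52 / 0.3360 ≈ 1.548.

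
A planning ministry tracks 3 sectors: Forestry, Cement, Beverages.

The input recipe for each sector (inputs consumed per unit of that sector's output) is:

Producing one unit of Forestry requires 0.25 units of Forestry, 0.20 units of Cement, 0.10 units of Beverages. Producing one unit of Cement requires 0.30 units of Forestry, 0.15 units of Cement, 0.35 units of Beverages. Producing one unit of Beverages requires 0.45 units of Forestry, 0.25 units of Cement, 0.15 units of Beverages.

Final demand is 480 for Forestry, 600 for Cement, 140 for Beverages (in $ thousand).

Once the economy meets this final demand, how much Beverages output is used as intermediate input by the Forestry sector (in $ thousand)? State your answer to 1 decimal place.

z_31 = 177.1

I − A =
  [   0.75    -0.30    -0.45]
  [  -0.20     0.85    -0.25]
  [  -0.10    -0.35     0.85]
Cofactors of I−A, C_ij = (−1)^(i+j)·(minor ij) (rows/columns in the sector order above):
  C_11 = (0.85)(0.85) − (-0.25)(-0.35) = 0.6350
  C_12 = −[(-0.20)(0.85) − (-0.25)(-0.10)] = 0.1950
  C_13 = (-0.20)(-0.35) − (0.85)(-0.10) = 0.1550
  C_21 = −[(-0.30)(0.85) − (-0.45)(-0.35)] = 0.4125
  C_22 = (0.75)(0.85) − (-0.45)(-0.10) = 0.5925
  C_23 = −[(0.75)(-0.35) − (-0.30)(-0.10)] = 0.2925
  C_31 = (-0.30)(-0.25) − (-0.45)(0.85) = 0.4575
  C_32 = −[(0.75)(-0.25) − (-0.45)(-0.20)] = 0.2775
  C_33 = (0.75)(0.85) − (-0.30)(-0.20) = 0.5775
det(I−A) = Σ_j (I−A)_1j·C_1j = (0.75)(0.6350) + (-0.30)(0.1950) + (-0.45)(0.1550) = 0.3480
adj(I−A) = Cᵀ =
  [ 0.6350   0.4125   0.4575]
  [ 0.1950   0.5925   0.2775]
  [ 0.1550   0.2925   0.5775]
(I − A)⁻¹ = adj(I−A) / det(I−A) ≈
  [   1.8247     1.1853     1.3147]
  [   0.5603     1.7026     0.7974]
  [   0.4454     0.8405     1.6595]
First solve x = (I − A)⁻¹ d = adj(I−A)·d / det(I−A); in particular x_1 = (0.6350·480 + 0.4125·600 + 0.4575·140) / 0.3480 = 616.35 / 0.3480 ≈ 1771.121.
Intermediate flow from 3 to 1: z_31 = a_31 · x_1 = 0.10 × 616.35 / 0.3480 = 61.635 / 0.3480 ≈ 177.1.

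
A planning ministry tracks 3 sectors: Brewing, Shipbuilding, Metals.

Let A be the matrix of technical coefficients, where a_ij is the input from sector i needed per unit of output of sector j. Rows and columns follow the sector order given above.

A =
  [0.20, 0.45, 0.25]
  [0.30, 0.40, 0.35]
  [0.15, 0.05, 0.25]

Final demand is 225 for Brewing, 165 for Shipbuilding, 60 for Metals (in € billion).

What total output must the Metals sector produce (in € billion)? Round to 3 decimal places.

x_M = 318.473

I − A =
  [   0.80    -0.45    -0.25]
  [  -0.30     0.60    -0.35]
  [  -0.15    -0.05     0.75]
Cofactors of I−A, C_ij = (−1)^(i+j)·(minor ij) (rows/columns in the sector order above):
  C_11 = (0.60)(0.75) − (-0.35)(-0.05) = 0.4325
  C_12 = −[(-0.30)(0.75) − (-0.35)(-0.15)] = 0.2775
  C_13 = (-0.30)(-0.05) − (0.60)(-0.15) = 0.1050
  C_21 = −[(-0.45)(0.75) − (-0.25)(-0.05)] = 0.3500
  C_22 = (0.80)(0.75) − (-0.25)(-0.15) = 0.5625
  C_23 = −[(0.80)(-0.05) − (-0.45)(-0.15)] = 0.1075
  C_31 = (-0.45)(-0.35) − (-0.25)(0.60) = 0.3075
  C_32 = −[(0.80)(-0.35) − (-0.25)(-0.30)] = 0.3550
  C_33 = (0.80)(0.60) − (-0.45)(-0.30) = 0.3450
det(I−A) = Σ_j (I−A)_1j·C_1j = (0.80)(0.4325) + (-0.45)(0.2775) + (-0.25)(0.1050) = 0.194875
adj(I−A) = Cᵀ =
  [ 0.4325   0.3500   0.3075]
  [ 0.2775   0.5625   0.3550]
  [ 0.1050   0.1075   0.3450]
(I − A)⁻¹ = adj(I−A) / det(I−A) ≈
  [   2.2194     1.7960     1.5779]
  [   1.4240     2.8865     1.8217]
  [   0.5388     0.5516     1.7704]
x = (I − A)⁻¹ d = adj(I−A)·d / det(I−A), with det(I−A) = 0.194875:
  x_B = (0.4325·225 + 0.3500·165 + 0.3075·60) / 0.194875 = 173.5125 / 0.194875 ≈ 890.378
  x_S = (0.2775·225 + 0.5625·165 + 0.3550·60) / 0.194875 = 176.55 / 0.194875 ≈ 905.965
  x_M = (0.1050·225 + 0.1075·165 + 0.3450·60) / 0.194875 = 62.0625 / 0.194875 ≈ 318.473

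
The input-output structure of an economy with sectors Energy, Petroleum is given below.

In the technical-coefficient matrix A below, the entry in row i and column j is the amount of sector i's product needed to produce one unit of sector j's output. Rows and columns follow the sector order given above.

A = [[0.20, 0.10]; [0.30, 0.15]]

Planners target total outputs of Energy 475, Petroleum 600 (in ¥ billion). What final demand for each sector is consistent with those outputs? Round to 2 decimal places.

d_1 = 320.00, d_2 = 367.50

I − A =
  [   0.80    -0.10]
  [  -0.30     0.85]
d = (I − A) x:
  d_1 = (+0.80)·475 + (-0.10)·600 = 320.00
  d_2 = (-0.30)·475 + (+0.85)·600 = 367.50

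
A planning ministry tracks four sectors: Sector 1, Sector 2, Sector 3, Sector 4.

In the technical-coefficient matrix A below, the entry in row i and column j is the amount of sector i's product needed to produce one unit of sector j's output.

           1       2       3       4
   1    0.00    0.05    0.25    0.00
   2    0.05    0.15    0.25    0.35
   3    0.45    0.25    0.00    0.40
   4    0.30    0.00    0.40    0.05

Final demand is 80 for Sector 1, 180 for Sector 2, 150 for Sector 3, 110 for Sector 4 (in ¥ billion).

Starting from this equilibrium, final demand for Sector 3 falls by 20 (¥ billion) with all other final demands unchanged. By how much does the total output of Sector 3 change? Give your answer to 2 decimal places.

I − A =
  [   1.00    -0.05    -0.25     0.00]
  [  -0.05     0.85    -0.25    -0.35]
  [  -0.45    -0.25     1.00    -0.40]
  [  -0.30     0.00    -0.40     0.95]
Compute the cofactors C_ij = (−1)^(i+j)·(3×3 minor ij) of I−A; the adjugate is their transpose:
adj(I−A) = Cᵀ =
  [ 0.577125   0.098875   0.220750   0.129375]
  [ 0.344375   0.653125   0.415625   0.415625]
  [ 0.503500   0.264875   0.799875   0.434375]
  [ 0.394250   0.142750   0.406500   0.680625]
det(I−A) = Σ_j (I−A)_1j·C_1j = (1.00)(0.577125) + (-0.05)(0.344375) + (-0.25)(0.503500) + (0.00)(0.394250) = 0.43403125
(I − A)⁻¹ = adj(I−A) / det(I−A) ≈
  [   1.3297     0.2278     0.5086     0.2981]
  [   0.7934     1.5048     0.9576     0.9576]
  [   1.1601     0.6103     1.8429     1.0008]
  [   0.9083     0.3289     0.9366     1.5681]
Δx = (I − A)⁻¹ Δd with Δd having -20 in the Sector 3 component and 0 elsewhere.
So Δx_3 = L_33 · (-20), where L_33 = adj(I−A)_33 / det(I−A) = 0.799875 / 0.43403125.
Δx_3 = 0.799875 × (-20) / 0.43403125 = -15.9975 / 0.43403125 ≈ -36.86.

Δx_3 = -36.86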